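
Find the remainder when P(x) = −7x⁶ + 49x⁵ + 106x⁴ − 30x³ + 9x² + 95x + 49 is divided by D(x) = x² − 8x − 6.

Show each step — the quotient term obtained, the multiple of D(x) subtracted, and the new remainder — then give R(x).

R(x) = −9x + 7

Step 1: lead(−7x⁶ + 49x⁵ + 106x⁴ − 30x³ + 9x² + 95x + 49) ÷ lead(D) = −7x⁶ ÷ x² = −7x⁴. Subtract (−7x⁴)·D = −7x⁶ + 56x⁵ + 42x⁴. Remainder: −7x⁵ + 64x⁴ − 30x³ + 9x² + 95x + 49.
Step 2: lead(−7x⁵ + 64x⁴ − 30x³ + 9x² + 95x + 49) ÷ lead(D) = −7x⁵ ÷ x² = −7x³. Subtract (−7x³)·D = −7x⁵ + 56x⁴ + 42x³. Remainder: 8x⁴ − 72x³ + 9x² + 95x + 49.
Step 3: lead(8x⁴ − 72x³ + 9x² + 95x + 49) ÷ lead(D) = 8x⁴ ÷ x² = 8x². Subtract (8x²)·D = 8x⁴ − 64x³ − 48x². Remainder: −8x³ + 57x² + 95x + 49.
Step 4: lead(−8x³ + 57x² + 95x + 49) ÷ lead(D) = −8x³ ÷ x² = −8x. Subtract (−8x)·D = −8x³ + 64x² + 48x. Remainder: −7x² + 47x + 49.
Step 5: lead(−7x² + 47x + 49) ÷ lead(D) = −7x² ÷ x² = −7. Subtract (−7)·D = −7x² + 56x + 42. Remainder: −9x + 7.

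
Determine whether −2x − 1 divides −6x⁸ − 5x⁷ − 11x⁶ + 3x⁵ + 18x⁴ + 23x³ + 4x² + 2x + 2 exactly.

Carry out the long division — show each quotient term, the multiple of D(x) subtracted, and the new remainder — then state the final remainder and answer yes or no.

Step 1: lead(−6x⁸ − 5x⁷ − 11x⁶ + 3x⁵ + 18x⁴ + 23x³ + 4x² + 2x + 2) ÷ lead(D) = −6x⁸ ÷ −2x = 3x⁷. Subtract (3x⁷)·D = −6x⁸ − 3x⁷. Remainder: −2x⁷ − 11x⁶ + 3x⁵ + 18x⁴ + 23x³ + 4x² + 2x + 2.
Step 2: lead(−2x⁷ − 11x⁶ + 3x⁵ + 18x⁴ + 23x³ + 4x² + 2x + 2) ÷ lead(D) = −2x⁷ ÷ −2x = x⁶. Subtract (x⁶)·D = −2x⁷ − x⁶. Remainder: −10x⁶ + 3x⁵ + 18x⁴ + 23x³ + 4x² + 2x + 2.
Step 3: lead(−10x⁶ + 3x⁵ + 18x⁴ + 23x³ + 4x² + 2x + 2) ÷ lead(D) = −10x⁶ ÷ −2x = 5x⁵. Subtract (5x⁵)·D = −10x⁶ − 5x⁵. Remainder: 8x⁵ + 18x⁴ + 23x³ + 4x² + 2x + 2.
Step 4: lead(8x⁵ + 18x⁴ + 23x³ + 4x² + 2x + 2) ÷ lead(D) = 8x⁵ ÷ −2x = −4x⁴. Subtract (−4x⁴)·D = 8x⁵ + 4x⁴. Remainder: 14x⁴ + 23x³ + 4x² + 2x + 2.
Step 5: lead(14x⁴ + 23x³ + 4x² + 2x + 2) ÷ lead(D) = 14x⁴ ÷ −2x = −7x³. Subtract (−7x³)·D = 14x⁴ + 7x³. Remainder: 16x³ + 4x² + 2x + 2.
Step 6: lead(16x³ + 4x² + 2x + 2) ÷ lead(D) = 16x³ ÷ −2x = −8x². Subtract (−8x²)·D = 16x³ + 8x². Remainder: −4x² + 2x + 2.
Step 7: lead(−4x² + 2x + 2) ÷ lead(D) = −4x² ÷ −2x = 2x. Subtract (2x)·D = −4x² − 2x. Remainder: 4x + 2.
Step 8: lead(4x + 2) ÷ lead(D) = 4x ÷ −2x = −2. Subtract (−2)·D = 4x + 2. Remainder: 0.

R(x) = 0, so D(x) is a factor of P(x). yes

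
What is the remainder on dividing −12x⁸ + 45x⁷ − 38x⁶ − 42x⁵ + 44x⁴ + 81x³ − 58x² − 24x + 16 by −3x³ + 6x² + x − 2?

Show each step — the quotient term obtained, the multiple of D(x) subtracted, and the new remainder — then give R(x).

Step 1: lead(−12x⁸ + 45x⁷ − 38x⁶ − 42x⁵ + 44x⁴ + 81x³ − 58x² − 24x + 16) ÷ lead(D) = −12x⁸ ÷ −3x³ = 4x⁵. Subtract (4x⁵)·D = −12x⁸ + 24x⁷ + 4x⁶ − 8x⁵. Remainder: 21x⁷ − 42x⁶ − 34x⁵ + 44x⁴ + 81x³ − 58x² − 24x + 16.
Step 2: lead(21x⁷ − 42x⁶ − 34x⁵ + 44x⁴ + 81x³ − 58x² − 24x + 16) ÷ lead(D) = 21x⁷ ÷ −3x³ = −7x⁴. Subtract (−7x⁴)·D = 21x⁷ − 42x⁶ − 7x⁵ + 14x⁴. Remainder: −27x⁵ + 30x⁴ + 81x³ − 58x² − 24x + 16.
Step 3: lead(−27x⁵ + 30x⁴ + 81x³ − 58x² − 24x + 16) ÷ lead(D) = −27x⁵ ÷ −3x³ = 9x². Subtract (9x²)·D = −27x⁵ + 54x⁴ + 9x³ − 18x². Remainder: −24x⁴ + 72x³ − 40x² − 24x + 16.
Step 4: lead(−24x⁴ + 72x³ − 40x² − 24x + 16) ÷ lead(D) = −24x⁴ ÷ −3x³ = 8x. Subtract (8x)·D = −24x⁴ + 48x³ + 8x² − 16x. Remainder: 24x³ − 48x² − 8x + 16.
Step 5: lead(24x³ − 48x² − 8x + 16) ÷ lead(D) = 24x³ ÷ −3x³ = −8. Subtract (−8)·D = 24x³ − 48x² − 8x + 16. Remainder: 0.

R(x) = 0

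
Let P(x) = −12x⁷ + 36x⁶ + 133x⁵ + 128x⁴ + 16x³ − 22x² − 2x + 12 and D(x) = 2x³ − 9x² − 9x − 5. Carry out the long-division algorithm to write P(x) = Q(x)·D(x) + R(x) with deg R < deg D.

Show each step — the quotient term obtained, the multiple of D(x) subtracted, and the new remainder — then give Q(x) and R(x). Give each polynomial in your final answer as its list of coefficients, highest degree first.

Step 1: lead(−12x⁷ + 36x⁶ + 133x⁵ + 128x⁴ + 16x³ − 22x² − 2x + 12) ÷ lead(D) = −12x⁷ ÷ 2x³ = −6x⁴. Subtract (−6x⁴)·D = −12x⁷ + 54x⁶ + 54x⁵ + 30x⁴. Remainder: −18x⁶ + 79x⁵ + 98x⁴ + 16x³ − 22x² − 2x + 12.
Step 2: lead(−18x⁶ + 79x⁵ + 98x⁴ + 16x³ − 22x² − 2x + 12) ÷ lead(D) = −18x⁶ ÷ 2x³ = −9x³. Subtract (−9x³)·D = −18x⁶ + 81x⁵ + 81x⁴ + 45x³. Remainder: −2x⁵ + 17x⁴ − 29x³ − 22x² − 2x + 12.
Step 3: lead(−2x⁵ + 17x⁴ − 29x³ − 22x² − 2x + 12) ÷ lead(D) = −2x⁵ ÷ 2x³ = −x². Subtract (−x²)·D = −2x⁵ + 9x⁴ + 9x³ + 5x². Remainder: 8x⁴ − 38x³ − 27x² − 2x + 12.
Step 4: lead(8x⁴ − 38x³ − 27x² − 2x + 12) ÷ lead(D) = 8x⁴ ÷ 2x³ = 4x. Subtract (4x)·D = 8x⁴ − 36x³ − 36x² − 20x. Remainder: −2x³ + 9x² + 18x + 12.
Step 5: lead(−2x³ + 9x² + 18x + 12) ÷ lead(D) = −2x³ ÷ 2x³ = −1. Subtract (−1)·D = −2x³ + 9x² + 9x + 5. Remainder: 9x + 7.

Q = [-6, -9, -1, 4, -1]; R = [9, 7]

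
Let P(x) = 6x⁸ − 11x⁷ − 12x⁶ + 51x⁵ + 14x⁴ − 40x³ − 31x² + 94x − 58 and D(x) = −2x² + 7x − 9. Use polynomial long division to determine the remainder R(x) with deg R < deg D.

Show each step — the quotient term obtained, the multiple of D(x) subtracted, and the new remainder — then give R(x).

Step 1: lead(6x⁸ − 11x⁷ − 12x⁶ + 51x⁵ + 14x⁴ − 40x³ − 31x² + 94x − 58) ÷ lead(D) = 6x⁸ ÷ −2x² = −3x⁶. Subtract (−3x⁶)·D = 6x⁸ − 21x⁷ + 27x⁶. Remainder: 10x⁷ − 39x⁶ + 51x⁵ + 14x⁴ − 40x³ − 31x² + 94x − 58.
Step 2: lead(10x⁷ − 39x⁶ + 51x⁵ + 14x⁴ − 40x³ − 31x² + 94x − 58) ÷ lead(D) = 10x⁷ ÷ −2x² = −5x⁵. Subtract (−5x⁵)·D = 10x⁷ − 35x⁶ + 45x⁵. Remainder: −4x⁶ + 6x⁵ + 14x⁴ − 40x³ − 31x² + 94x − 58.
Step 3: lead(−4x⁶ + 6x⁵ + 14x⁴ − 40x³ − 31x² + 94x − 58) ÷ lead(D) = −4x⁶ ÷ −2x² = 2x⁴. Subtract (2x⁴)·D = −4x⁶ + 14x⁵ − 18x⁴. Remainder: −8x⁵ + 32x⁴ − 40x³ − 31x² + 94x − 58.
Step 4: lead(−8x⁵ + 32x⁴ − 40x³ − 31x² + 94x − 58) ÷ lead(D) = −8x⁵ ÷ −2x² = 4x³. Subtract (4x³)·D = −8x⁵ + 28x⁴ − 36x³. Remainder: 4x⁴ − 4x³ − 31x² + 94x − 58.
Step 5: lead(4x⁴ − 4x³ − 31x² + 94x − 58) ÷ lead(D) = 4x⁴ ÷ −2x² = −2x². Subtract (−2x²)·D = 4x⁴ − 14x³ + 18x². Remainder: 10x³ − 49x² + 94x − 58.
Step 6: lead(10x³ − 49x² + 94x − 58) ÷ lead(D) = 10x³ ÷ −2x² = −5x. Subtract (−5x)·D = 10x³ − 35x² + 45x. Remainder: −14x² + 49x − 58.
Step 7: lead(−14x² + 49x − 58) ÷ lead(D) = −14x² ÷ −2x² = 7. Subtract (7)·D = −14x² + 49x − 63. Remainder: 5.

R(x) = 5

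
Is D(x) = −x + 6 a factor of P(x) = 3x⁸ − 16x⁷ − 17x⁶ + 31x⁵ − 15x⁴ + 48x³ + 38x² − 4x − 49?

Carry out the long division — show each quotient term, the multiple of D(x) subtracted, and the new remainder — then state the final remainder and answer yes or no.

Step 1: lead(3x⁸ − 16x⁷ − 17x⁶ + 31x⁵ − 15x⁴ + 48x³ + 38x² − 4x − 49) ÷ lead(D) = 3x⁸ ÷ −x = −3x⁷. Subtract (−3x⁷)·D = 3x⁸ − 18x⁷. Remainder: 2x⁷ − 17x⁶ + 31x⁵ − 15x⁴ + 48x³ + 38x² − 4x − 49.
Step 2: lead(2x⁷ − 17x⁶ + 31x⁵ − 15x⁴ + 48x³ + 38x² − 4x − 49) ÷ lead(D) = 2x⁷ ÷ −x = −2x⁶. Subtract (−2x⁶)·D = 2x⁷ − 12x⁶. Remainder: −5x⁶ + 31x⁵ − 15x⁴ + 48x³ + 38x² − 4x − 49.
Step 3: lead(−5x⁶ + 31x⁵ − 15x⁴ + 48x³ + 38x² − 4x − 49) ÷ lead(D) = −5x⁶ ÷ −x = 5x⁵. Subtract (5x⁵)·D = −5x⁶ + 30x⁵. Remainder: x⁵ − 15x⁴ + 48x³ + 38x² − 4x − 49.
Step 4: lead(x⁵ − 15x⁴ + 48x³ + 38x² − 4x − 49) ÷ lead(D) = x⁵ ÷ −x = −x⁴. Subtract (−x⁴)·D = x⁵ − 6x⁴. Remainder: −9x⁴ + 48x³ + 38x² − 4x − 49.
Step 5: lead(−9x⁴ + 48x³ + 38x² − 4x − 49) ÷ lead(D) = −9x⁴ ÷ −x = 9x³. Subtract (9x³)·D = −9x⁴ + 54x³. Remainder: −6x³ + 38x² − 4x − 49.
Step 6: lead(−6x³ + 38x² − 4x − 49) ÷ lead(D) = −6x³ ÷ −x = 6x². Subtract (6x²)·D = −6x³ + 36x². Remainder: 2x² − 4x − 49.
Step 7: lead(2x² − 4x − 49) ÷ lead(D) = 2x² ÷ −x = −2x. Subtract (−2x)·D = 2x² − 12x. Remainder: 8x − 49.
Step 8: lead(8x − 49) ÷ lead(D) = 8x ÷ −x = −8. Subtract (−8)·D = 8x − 48. Remainder: −1.

R(x) = −1, so D(x) is not a factor of P(x). no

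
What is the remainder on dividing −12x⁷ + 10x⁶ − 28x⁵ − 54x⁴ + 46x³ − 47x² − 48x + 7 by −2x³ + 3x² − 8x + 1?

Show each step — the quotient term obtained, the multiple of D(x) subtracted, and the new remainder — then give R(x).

R(x) = 0

Step 1: lead(−12x⁷ + 10x⁶ − 28x⁵ − 54x⁴ + 46x³ − 47x² − 48x + 7) ÷ lead(D) = −12x⁷ ÷ −2x³ = 6x⁴. Subtract (6x⁴)·D = −12x⁷ + 18x⁶ − 48x⁵ + 6x⁴. Remainder: −8x⁶ + 20x⁵ − 60x⁴ + 46x³ − 47x² − 48x + 7.
Step 2: lead(−8x⁶ + 20x⁵ − 60x⁴ + 46x³ − 47x² − 48x + 7) ÷ lead(D) = −8x⁶ ÷ −2x³ = 4x³. Subtract (4x³)·D = −8x⁶ + 12x⁵ − 32x⁴ + 4x³. Remainder: 8x⁵ − 28x⁴ + 42x³ − 47x² − 48x + 7.
Step 3: lead(8x⁵ − 28x⁴ + 42x³ − 47x² − 48x + 7) ÷ lead(D) = 8x⁵ ÷ −2x³ = −4x². Subtract (−4x²)·D = 8x⁵ − 12x⁴ + 32x³ − 4x². Remainder: −16x⁴ + 10x³ − 43x² − 48x + 7.
Step 4: lead(−16x⁴ + 10x³ − 43x² − 48x + 7) ÷ lead(D) = −16x⁴ ÷ −2x³ = 8x. Subtract (8x)·D = −16x⁴ + 24x³ − 64x² + 8x. Remainder: −14x³ + 21x² − 56x + 7.
Step 5: lead(−14x³ + 21x² − 56x + 7) ÷ lead(D) = −14x³ ÷ −2x³ = 7. Subtract (7)·D = −14x³ + 21x² − 56x + 7. Remainder: 0.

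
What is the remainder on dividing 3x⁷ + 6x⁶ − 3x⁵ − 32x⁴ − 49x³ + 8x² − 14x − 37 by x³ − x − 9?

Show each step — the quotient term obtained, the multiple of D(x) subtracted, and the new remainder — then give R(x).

Step 1: lead(3x⁷ + 6x⁶ − 3x⁵ − 32x⁴ − 49x³ + 8x² − 14x − 37) ÷ lead(D) = 3x⁷ ÷ x³ = 3x⁴. Subtract (3x⁴)·D = 3x⁷ − 3x⁵ − 27x⁴. Remainder: 6x⁶ − 5x⁴ − 49x³ + 8x² − 14x − 37.
Step 2: lead(6x⁶ − 5x⁴ − 49x³ + 8x² − 14x − 37) ÷ lead(D) = 6x⁶ ÷ x³ = 6x³. Subtract (6x³)·D = 6x⁶ − 6x⁴ − 54x³. Remainder: x⁴ + 5x³ + 8x² − 14x − 37.
Step 3: lead(x⁴ + 5x³ + 8x² − 14x − 37) ÷ lead(D) = x⁴ ÷ x³ = x. Subtract (x)·D = x⁴ − x² − 9x. Remainder: 5x³ + 9x² − 5x − 37.
Step 4: lead(5x³ + 9x² − 5x − 37) ÷ lead(D) = 5x³ ÷ x³ = 5. Subtract (5)·D = 5x³ − 5x − 45. Remainder: 9x² + 8.

R(x) = 9x² + 8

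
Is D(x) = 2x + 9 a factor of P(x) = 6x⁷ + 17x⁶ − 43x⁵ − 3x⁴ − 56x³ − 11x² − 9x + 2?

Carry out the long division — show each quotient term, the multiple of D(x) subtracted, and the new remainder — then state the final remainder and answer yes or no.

R(x) = 2, so D(x) is not a factor of P(x). no

Step 1: lead(6x⁷ + 17x⁶ − 43x⁵ − 3x⁴ − 56x³ − 11x² − 9x + 2) ÷ lead(D) = 6x⁷ ÷ 2x = 3x⁶. Subtract (3x⁶)·D = 6x⁷ + 27x⁶. Remainder: −10x⁶ − 43x⁵ − 3x⁴ − 56x³ − 11x² − 9x + 2.
Step 2: lead(−10x⁶ − 43x⁵ − 3x⁴ − 56x³ − 11x² − 9x + 2) ÷ lead(D) = −10x⁶ ÷ 2x = −5x⁵. Subtract (−5x⁵)·D = −10x⁶ − 45x⁵. Remainder: 2x⁵ − 3x⁴ − 56x³ − 11x² − 9x + 2.
Step 3: lead(2x⁵ − 3x⁴ − 56x³ − 11x² − 9x + 2) ÷ lead(D) = 2x⁵ ÷ 2x = x⁴. Subtract (x⁴)·D = 2x⁵ + 9x⁴. Remainder: −12x⁴ − 56x³ − 11x² − 9x + 2.
Step 4: lead(−12x⁴ − 56x³ − 11x² − 9x + 2) ÷ lead(D) = −12x⁴ ÷ 2x = −6x³. Subtract (−6x³)·D = −12x⁴ − 54x³. Remainder: −2x³ − 11x² − 9x + 2.
Step 5: lead(−2x³ − 11x² − 9x + 2) ÷ lead(D) = −2x³ ÷ 2x = −x². Subtract (−x²)·D = −2x³ − 9x². Remainder: −2x² − 9x + 2.
Step 6: lead(−2x² − 9x + 2) ÷ lead(D) = −2x² ÷ 2x = −x. Subtract (−x)·D = −2x² − 9x. Remainder: 2.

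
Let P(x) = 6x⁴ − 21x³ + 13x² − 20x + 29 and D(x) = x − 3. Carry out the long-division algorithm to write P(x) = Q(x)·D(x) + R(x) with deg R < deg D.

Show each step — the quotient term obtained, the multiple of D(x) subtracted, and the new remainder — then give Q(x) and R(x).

Step 1: lead(6x⁴ − 21x³ + 13x² − 20x + 29) ÷ lead(D) = 6x⁴ ÷ x = 6x³. Subtract (6x³)·D = 6x⁴ − 18x³. Remainder: −3x³ + 13x² − 20x + 29.
Step 2: lead(−3x³ + 13x² − 20x + 29) ÷ lead(D) = −3x³ ÷ x = −3x². Subtract (−3x²)·D = −3x³ + 9x². Remainder: 4x² − 20x + 29.
Step 3: lead(4x² − 20x + 29) ÷ lead(D) = 4x² ÷ x = 4x. Subtract (4x)·D = 4x² − 12x. Remainder: −8x + 29.
Step 4: lead(−8x + 29) ÷ lead(D) = −8x ÷ x = −8. Subtract (−8)·D = −8x + 24. Remainder: 5.

Q(x) = 6x³ − 3x² + 4x − 8; R(x) = 5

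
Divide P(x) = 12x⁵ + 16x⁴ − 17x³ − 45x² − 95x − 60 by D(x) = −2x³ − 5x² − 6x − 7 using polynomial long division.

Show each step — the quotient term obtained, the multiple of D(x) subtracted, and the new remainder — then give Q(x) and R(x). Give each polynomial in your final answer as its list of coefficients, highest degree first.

Q = [-6, 7, 9]; R = [8, 3]

Step 1: lead(12x⁵ + 16x⁴ − 17x³ − 45x² − 95x − 60) ÷ lead(D) = 12x⁵ ÷ −2x³ = −6x². Subtract (−6x²)·D = 12x⁵ + 30x⁴ + 36x³ + 42x². Remainder: −14x⁴ − 53x³ − 87x² − 95x − 60.
Step 2: lead(−14x⁴ − 53x³ − 87x² − 95x − 60) ÷ lead(D) = −14x⁴ ÷ −2x³ = 7x. Subtract (7x)·D = −14x⁴ − 35x³ − 42x² − 49x. Remainder: −18x³ − 45x² − 46x − 60.
Step 3: lead(−18x³ − 45x² − 46x − 60) ÷ lead(D) = −18x³ ÷ −2x³ = 9. Subtract (9)·D = −18x³ − 45x² − 54x − 63. Remainder: 8x + 3.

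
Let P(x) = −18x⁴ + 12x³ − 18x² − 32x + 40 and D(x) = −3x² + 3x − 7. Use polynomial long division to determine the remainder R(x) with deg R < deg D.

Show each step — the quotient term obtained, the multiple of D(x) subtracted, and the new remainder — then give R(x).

Step 1: lead(−18x⁴ + 12x³ − 18x² − 32x + 40) ÷ lead(D) = −18x⁴ ÷ −3x² = 6x². Subtract (6x²)·D = −18x⁴ + 18x³ − 42x². Remainder: −6x³ + 24x² − 32x + 40.
Step 2: lead(−6x³ + 24x² − 32x + 40) ÷ lead(D) = −6x³ ÷ −3x² = 2x. Subtract (2x)·D = −6x³ + 6x² − 14x. Remainder: 18x² − 18x + 40.
Step 3: lead(18x² − 18x + 40) ÷ lead(D) = 18x² ÷ −3x² = −6. Subtract (−6)·D = 18x² − 18x + 42. Remainder: −2.

R(x) = −2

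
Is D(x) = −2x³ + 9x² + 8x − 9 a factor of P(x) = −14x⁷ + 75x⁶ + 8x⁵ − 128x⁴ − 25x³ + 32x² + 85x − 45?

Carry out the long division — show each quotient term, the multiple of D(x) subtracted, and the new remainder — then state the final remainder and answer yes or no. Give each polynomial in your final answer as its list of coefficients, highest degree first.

R = [0], so D(x) is a factor of P(x). yes

Step 1: lead(−14x⁷ + 75x⁶ + 8x⁵ − 128x⁴ − 25x³ + 32x² + 85x − 45) ÷ lead(D) = −14x⁷ ÷ −2x³ = 7x⁴. Subtract (7x⁴)·D = −14x⁷ + 63x⁶ + 56x⁵ − 63x⁴. Remainder: 12x⁶ − 48x⁵ − 65x⁴ − 25x³ + 32x² + 85x − 45.
Step 2: lead(12x⁶ − 48x⁵ − 65x⁴ − 25x³ + 32x² + 85x − 45) ÷ lead(D) = 12x⁶ ÷ −2x³ = −6x³. Subtract (−6x³)·D = 12x⁶ − 54x⁵ − 48x⁴ + 54x³. Remainder: 6x⁵ − 17x⁴ − 79x³ + 32x² + 85x − 45.
Step 3: lead(6x⁵ − 17x⁴ − 79x³ + 32x² + 85x − 45) ÷ lead(D) = 6x⁵ ÷ −2x³ = −3x². Subtract (−3x²)·D = 6x⁵ − 27x⁴ − 24x³ + 27x². Remainder: 10x⁴ − 55x³ + 5x² + 85x − 45.
Step 4: lead(10x⁴ − 55x³ + 5x² + 85x − 45) ÷ lead(D) = 10x⁴ ÷ −2x³ = −5x. Subtract (−5x)·D = 10x⁴ − 45x³ − 40x² + 45x. Remainder: −10x³ + 45x² + 40x − 45.
Step 5: lead(−10x³ + 45x² + 40x − 45) ÷ lead(D) = −10x³ ÷ −2x³ = 5. Subtract (5)·D = −10x³ + 45x² + 40x − 45. Remainder: 0.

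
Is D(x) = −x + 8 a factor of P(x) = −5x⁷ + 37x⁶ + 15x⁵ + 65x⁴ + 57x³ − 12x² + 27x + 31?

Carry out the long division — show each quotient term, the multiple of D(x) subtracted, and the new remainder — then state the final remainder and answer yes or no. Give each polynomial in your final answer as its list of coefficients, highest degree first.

Step 1: lead(−5x⁷ + 37x⁶ + 15x⁵ + 65x⁴ + 57x³ − 12x² + 27x + 31) ÷ lead(D) = −5x⁷ ÷ −x = 5x⁶. Subtract (5x⁶)·D = −5x⁷ + 40x⁶. Remainder: −3x⁶ + 15x⁵ + 65x⁴ + 57x³ − 12x² + 27x + 31.
Step 2: lead(−3x⁶ + 15x⁵ + 65x⁴ + 57x³ − 12x² + 27x + 31) ÷ lead(D) = −3x⁶ ÷ −x = 3x⁵. Subtract (3x⁵)·D = −3x⁶ + 24x⁵. Remainder: −9x⁵ + 65x⁴ + 57x³ − 12x² + 27x + 31.
Step 3: lead(−9x⁵ + 65x⁴ + 57x³ − 12x² + 27x + 31) ÷ lead(D) = −9x⁵ ÷ −x = 9x⁴. Subtract (9x⁴)·D = −9x⁵ + 72x⁴. Remainder: −7x⁴ + 57x³ − 12x² + 27x + 31.
Step 4: lead(−7x⁴ + 57x³ − 12x² + 27x + 31) ÷ lead(D) = −7x⁴ ÷ −x = 7x³. Subtract (7x³)·D = −7x⁴ + 56x³. Remainder: x³ − 12x² + 27x + 31.
Step 5: lead(x³ − 12x² + 27x + 31) ÷ lead(D) = x³ ÷ −x = −x². Subtract (−x²)·D = x³ − 8x². Remainder: −4x² + 27x + 31.
Step 6: lead(−4x² + 27x + 31) ÷ lead(D) = −4x² ÷ −x = 4x. Subtract (4x)·D = −4x² + 32x. Remainder: −5x + 31.
Step 7: lead(−5x + 31) ÷ lead(D) = −5x ÷ −x = 5. Subtract (5)·D = −5x + 40. Remainder: −9.

R = [-9], so D(x) is not a factor of P(x). no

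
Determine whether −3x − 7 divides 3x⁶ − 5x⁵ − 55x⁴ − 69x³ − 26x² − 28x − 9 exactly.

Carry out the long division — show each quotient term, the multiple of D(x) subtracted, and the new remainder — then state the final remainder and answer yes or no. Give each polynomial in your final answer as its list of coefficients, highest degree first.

Step 1: lead(3x⁶ − 5x⁵ − 55x⁴ − 69x³ − 26x² − 28x − 9) ÷ lead(D) = 3x⁶ ÷ −3x = −x⁵. Subtract (−x⁵)·D = 3x⁶ + 7x⁵. Remainder: −12x⁵ − 55x⁴ − 69x³ − 26x² − 28x − 9.
Step 2: lead(−12x⁵ − 55x⁴ − 69x³ − 26x² − 28x − 9) ÷ lead(D) = −12x⁵ ÷ −3x = 4x⁴. Subtract (4x⁴)·D = −12x⁵ − 28x⁴. Remainder: −27x⁴ − 69x³ − 26x² − 28x − 9.
Step 3: lead(−27x⁴ − 69x³ − 26x² − 28x − 9) ÷ lead(D) = −27x⁴ ÷ −3x = 9x³. Subtract (9x³)·D = −27x⁴ − 63x³. Remainder: −6x³ − 26x² − 28x − 9.
Step 4: lead(−6x³ − 26x² − 28x − 9) ÷ lead(D) = −6x³ ÷ −3x = 2x². Subtract (2x²)·D = −6x³ − 14x². Remainder: −12x² − 28x − 9.
Step 5: lead(−12x² − 28x − 9) ÷ lead(D) = −12x² ÷ −3x = 4x. Subtract (4x)·D = −12x² − 28x. Remainder: −9.

R = [-9], so D(x) is not a factor of P(x). no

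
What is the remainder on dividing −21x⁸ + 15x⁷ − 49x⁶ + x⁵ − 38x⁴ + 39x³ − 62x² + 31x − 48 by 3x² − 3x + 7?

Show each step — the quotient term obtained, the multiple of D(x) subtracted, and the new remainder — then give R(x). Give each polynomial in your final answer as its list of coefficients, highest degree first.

R = [8]

Step 1: lead(−21x⁸ + 15x⁷ − 49x⁶ + x⁵ − 38x⁴ + 39x³ − 62x² + 31x − 48) ÷ lead(D) = −21x⁸ ÷ 3x² = −7x⁶. Subtract (−7x⁶)·D = −21x⁸ + 21x⁷ − 49x⁶. Remainder: −6x⁷ + x⁵ − 38x⁴ + 39x³ − 62x² + 31x − 48.
Step 2: lead(−6x⁷ + x⁵ − 38x⁴ + 39x³ − 62x² + 31x − 48) ÷ lead(D) = −6x⁷ ÷ 3x² = −2x⁵. Subtract (−2x⁵)·D = −6x⁷ + 6x⁶ − 14x⁵. Remainder: −6x⁶ + 15x⁵ − 38x⁴ + 39x³ − 62x² + 31x − 48.
Step 3: lead(−6x⁶ + 15x⁵ − 38x⁴ + 39x³ − 62x² + 31x − 48) ÷ lead(D) = −6x⁶ ÷ 3x² = −2x⁴. Subtract (−2x⁴)·D = −6x⁶ + 6x⁵ − 14x⁴. Remainder: 9x⁵ − 24x⁴ + 39x³ − 62x² + 31x − 48.
Step 4: lead(9x⁵ − 24x⁴ + 39x³ − 62x² + 31x − 48) ÷ lead(D) = 9x⁵ ÷ 3x² = 3x³. Subtract (3x³)·D = 9x⁵ − 9x⁴ + 21x³. Remainder: −15x⁴ + 18x³ − 62x² + 31x − 48.
Step 5: lead(−15x⁴ + 18x³ − 62x² + 31x − 48) ÷ lead(D) = −15x⁴ ÷ 3x² = −5x². Subtract (−5x²)·D = −15x⁴ + 15x³ − 35x². Remainder: 3x³ − 27x² + 31x − 48.
Step 6: lead(3x³ − 27x² + 31x − 48) ÷ lead(D) = 3x³ ÷ 3x² = x. Subtract (x)·D = 3x³ − 3x² + 7x. Remainder: −24x² + 24x − 48.
Step 7: lead(−24x² + 24x − 48) ÷ lead(D) = −24x² ÷ 3x² = −8. Subtract (−8)·D = −24x² + 24x − 56. Remainder: 8.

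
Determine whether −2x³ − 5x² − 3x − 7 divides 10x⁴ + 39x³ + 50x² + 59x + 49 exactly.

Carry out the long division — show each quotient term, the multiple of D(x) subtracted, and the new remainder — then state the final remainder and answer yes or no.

Step 1: lead(10x⁴ + 39x³ + 50x² + 59x + 49) ÷ lead(D) = 10x⁴ ÷ −2x³ = −5x. Subtract (−5x)·D = 10x⁴ + 25x³ + 15x² + 35x. Remainder: 14x³ + 35x² + 24x + 49.
Step 2: lead(14x³ + 35x² + 24x + 49) ÷ lead(D) = 14x³ ÷ −2x³ = −7. Subtract (−7)·D = 14x³ + 35x² + 21x + 49. Remainder: 3x.

R(x) = 3x, so D(x) is not a factor of P(x). no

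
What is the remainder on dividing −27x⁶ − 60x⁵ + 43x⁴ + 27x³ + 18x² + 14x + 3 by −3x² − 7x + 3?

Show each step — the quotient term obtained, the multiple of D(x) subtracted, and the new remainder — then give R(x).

R(x) = 9x + 9

Step 1: lead(−27x⁶ − 60x⁵ + 43x⁴ + 27x³ + 18x² + 14x + 3) ÷ lead(D) = −27x⁶ ÷ −3x² = 9x⁴. Subtract (9x⁴)·D = −27x⁶ − 63x⁵ + 27x⁴. Remainder: 3x⁵ + 16x⁴ + 27x³ + 18x² + 14x + 3.
Step 2: lead(3x⁵ + 16x⁴ + 27x³ + 18x² + 14x + 3) ÷ lead(D) = 3x⁵ ÷ −3x² = −x³. Subtract (−x³)·D = 3x⁵ + 7x⁴ − 3x³. Remainder: 9x⁴ + 30x³ + 18x² + 14x + 3.
Step 3: lead(9x⁴ + 30x³ + 18x² + 14x + 3) ÷ lead(D) = 9x⁴ ÷ −3x² = −3x². Subtract (−3x²)·D = 9x⁴ + 21x³ − 9x². Remainder: 9x³ + 27x² + 14x + 3.
Step 4: lead(9x³ + 27x² + 14x + 3) ÷ lead(D) = 9x³ ÷ −3x² = −3x. Subtract (−3x)·D = 9x³ + 21x² − 9x. Remainder: 6x² + 23x + 3.
Step 5: lead(6x² + 23x + 3) ÷ lead(D) = 6x² ÷ −3x² = −2. Subtract (−2)·D = 6x² + 14x − 6. Remainder: 9x + 9.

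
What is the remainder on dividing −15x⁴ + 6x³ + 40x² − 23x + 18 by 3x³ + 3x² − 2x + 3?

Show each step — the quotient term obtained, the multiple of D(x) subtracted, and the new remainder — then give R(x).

R(x) = 9x² + 6x − 3

Step 1: lead(−15x⁴ + 6x³ + 40x² − 23x + 18) ÷ lead(D) = −15x⁴ ÷ 3x³ = −5x. Subtract (−5x)·D = −15x⁴ − 15x³ + 10x² − 15x. Remainder: 21x³ + 30x² − 8x + 18.
Step 2: lead(21x³ + 30x² − 8x + 18) ÷ lead(D) = 21x³ ÷ 3x³ = 7. Subtract (7)·D = 21x³ + 21x² − 14x + 21. Remainder: 9x² + 6x − 3.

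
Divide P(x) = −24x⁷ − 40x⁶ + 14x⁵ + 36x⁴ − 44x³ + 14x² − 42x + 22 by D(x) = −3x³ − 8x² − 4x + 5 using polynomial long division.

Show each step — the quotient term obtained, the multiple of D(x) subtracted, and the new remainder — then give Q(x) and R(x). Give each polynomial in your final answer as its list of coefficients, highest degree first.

Q = [8, -8, 6, -4, 4]; R = [-6, 2]

Step 1: lead(−24x⁷ − 40x⁶ + 14x⁵ + 36x⁴ − 44x³ + 14x² − 42x + 22) ÷ lead(D) = −24x⁷ ÷ −3x³ = 8x⁴. Subtract (8x⁴)·D = −24x⁷ − 64x⁶ − 32x⁵ + 40x⁴. Remainder: 24x⁶ + 46x⁵ − 4x⁴ − 44x³ + 14x² − 42x + 22.
Step 2: lead(24x⁶ + 46x⁵ − 4x⁴ − 44x³ + 14x² − 42x + 22) ÷ lead(D) = 24x⁶ ÷ −3x³ = −8x³. Subtract (−8x³)·D = 24x⁶ + 64x⁵ + 32x⁴ − 40x³. Remainder: −18x⁵ − 36x⁴ − 4x³ + 14x² − 42x + 22.
Step 3: lead(−18x⁵ − 36x⁴ − 4x³ + 14x² − 42x + 22) ÷ lead(D) = −18x⁵ ÷ −3x³ = 6x². Subtract (6x²)·D = −18x⁵ − 48x⁴ − 24x³ + 30x². Remainder: 12x⁴ + 20x³ − 16x² − 42x + 22.
Step 4: lead(12x⁴ + 20x³ − 16x² − 42x + 22) ÷ lead(D) = 12x⁴ ÷ −3x³ = −4x. Subtract (−4x)·D = 12x⁴ + 32x³ + 16x² − 20x. Remainder: −12x³ − 32x² − 22x + 22.
Step 5: lead(−12x³ − 32x² − 22x + 22) ÷ lead(D) = −12x³ ÷ −3x³ = 4. Subtract (4)·D = −12x³ − 32x² − 16x + 20. Remainder: −6x + 2.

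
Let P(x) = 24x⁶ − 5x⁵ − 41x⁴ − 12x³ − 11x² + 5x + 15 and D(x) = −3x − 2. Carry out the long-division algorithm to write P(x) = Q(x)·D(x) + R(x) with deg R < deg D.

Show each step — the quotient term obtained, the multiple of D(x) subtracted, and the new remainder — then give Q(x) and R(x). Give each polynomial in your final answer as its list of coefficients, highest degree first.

Q = [-8, 7, 9, -2, 5, -5]; R = [5]

Step 1: lead(24x⁶ − 5x⁵ − 41x⁴ − 12x³ − 11x² + 5x + 15) ÷ lead(D) = 24x⁶ ÷ −3x = −8x⁵. Subtract (−8x⁵)·D = 24x⁶ + 16x⁵. Remainder: −21x⁵ − 41x⁴ − 12x³ − 11x² + 5x + 15.
Step 2: lead(−21x⁵ − 41x⁴ − 12x³ − 11x² + 5x + 15) ÷ lead(D) = −21x⁵ ÷ −3x = 7x⁴. Subtract (7x⁴)·D = −21x⁵ − 14x⁴. Remainder: −27x⁴ − 12x³ − 11x² + 5x + 15.
Step 3: lead(−27x⁴ − 12x³ − 11x² + 5x + 15) ÷ lead(D) = −27x⁴ ÷ −3x = 9x³. Subtract (9x³)·D = −27x⁴ − 18x³. Remainder: 6x³ − 11x² + 5x + 15.
Step 4: lead(6x³ − 11x² + 5x + 15) ÷ lead(D) = 6x³ ÷ −3x = −2x². Subtract (−2x²)·D = 6x³ + 4x². Remainder: −15x² + 5x + 15.
Step 5: lead(−15x² + 5x + 15) ÷ lead(D) = −15x² ÷ −3x = 5x. Subtract (5x)·D = −15x² − 10x. Remainder: 15x + 15.
Step 6: lead(15x + 15) ÷ lead(D) = 15x ÷ −3x = −5. Subtract (−5)·D = 15x + 10. Remainder: 5.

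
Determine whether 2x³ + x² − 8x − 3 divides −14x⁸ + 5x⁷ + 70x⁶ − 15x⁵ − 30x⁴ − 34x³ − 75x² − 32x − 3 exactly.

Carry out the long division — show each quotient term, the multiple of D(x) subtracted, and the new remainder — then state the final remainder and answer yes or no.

Step 1: lead(−14x⁸ + 5x⁷ + 70x⁶ − 15x⁵ − 30x⁴ − 34x³ − 75x² − 32x − 3) ÷ lead(D) = −14x⁸ ÷ 2x³ = −7x⁵. Subtract (−7x⁵)·D = −14x⁸ − 7x⁷ + 56x⁶ + 21x⁵. Remainder: 12x⁷ + 14x⁶ − 36x⁵ − 30x⁴ − 34x³ − 75x² − 32x − 3.
Step 2: lead(12x⁷ + 14x⁶ − 36x⁵ − 30x⁴ − 34x³ − 75x² − 32x − 3) ÷ lead(D) = 12x⁷ ÷ 2x³ = 6x⁴. Subtract (6x⁴)·D = 12x⁷ + 6x⁶ − 48x⁵ − 18x⁴. Remainder: 8x⁶ + 12x⁵ − 12x⁴ − 34x³ − 75x² − 32x − 3.
Step 3: lead(8x⁶ + 12x⁵ − 12x⁴ − 34x³ − 75x² − 32x − 3) ÷ lead(D) = 8x⁶ ÷ 2x³ = 4x³. Subtract (4x³)·D = 8x⁶ + 4x⁵ − 32x⁴ − 12x³. Remainder: 8x⁵ + 20x⁴ − 22x³ − 75x² − 32x − 3.
Step 4: lead(8x⁵ + 20x⁴ − 22x³ − 75x² − 32x − 3) ÷ lead(D) = 8x⁵ ÷ 2x³ = 4x². Subtract (4x²)·D = 8x⁵ + 4x⁴ − 32x³ − 12x². Remainder: 16x⁴ + 10x³ − 63x² − 32x − 3.
Step 5: lead(16x⁴ + 10x³ − 63x² − 32x − 3) ÷ lead(D) = 16x⁴ ÷ 2x³ = 8x. Subtract (8x)·D = 16x⁴ + 8x³ − 64x² − 24x. Remainder: 2x³ + x² − 8x − 3.
Step 6: lead(2x³ + x² − 8x − 3) ÷ lead(D) = 2x³ ÷ 2x³ = 1. Subtract (1)·D = 2x³ + x² − 8x − 3. Remainder: 0.

R(x) = 0, so D(x) is a factor of P(x). yes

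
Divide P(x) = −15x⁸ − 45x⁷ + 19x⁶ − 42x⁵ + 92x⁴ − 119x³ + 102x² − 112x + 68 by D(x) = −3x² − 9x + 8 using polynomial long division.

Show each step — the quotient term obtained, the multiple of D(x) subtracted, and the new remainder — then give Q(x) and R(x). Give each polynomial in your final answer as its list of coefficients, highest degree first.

Step 1: lead(−15x⁸ − 45x⁷ + 19x⁶ − 42x⁵ + 92x⁴ − 119x³ + 102x² − 112x + 68) ÷ lead(D) = −15x⁸ ÷ −3x² = 5x⁶. Subtract (5x⁶)·D = −15x⁸ − 45x⁷ + 40x⁶. Remainder: −21x⁶ − 42x⁵ + 92x⁴ − 119x³ + 102x² − 112x + 68.
Step 2: lead(−21x⁶ − 42x⁵ + 92x⁴ − 119x³ + 102x² − 112x + 68) ÷ lead(D) = −21x⁶ ÷ −3x² = 7x⁴. Subtract (7x⁴)·D = −21x⁶ − 63x⁵ + 56x⁴. Remainder: 21x⁵ + 36x⁴ − 119x³ + 102x² − 112x + 68.
Step 3: lead(21x⁵ + 36x⁴ − 119x³ + 102x² − 112x + 68) ÷ lead(D) = 21x⁵ ÷ −3x² = −7x³. Subtract (−7x³)·D = 21x⁵ + 63x⁴ − 56x³. Remainder: −27x⁴ − 63x³ + 102x² − 112x + 68.
Step 4: lead(−27x⁴ − 63x³ + 102x² − 112x + 68) ÷ lead(D) = −27x⁴ ÷ −3x² = 9x². Subtract (9x²)·D = −27x⁴ − 81x³ + 72x². Remainder: 18x³ + 30x² − 112x + 68.
Step 5: lead(18x³ + 30x² − 112x + 68) ÷ lead(D) = 18x³ ÷ −3x² = −6x. Subtract (−6x)·D = 18x³ + 54x² − 48x. Remainder: −24x² − 64x + 68.
Step 6: lead(−24x² − 64x + 68) ÷ lead(D) = −24x² ÷ −3x² = 8. Subtract (8)·D = −24x² − 72x + 64. Remainder: 8x + 4.

Q = [5, 0, 7, -7, 9, -6, 8]; R = [8, 4]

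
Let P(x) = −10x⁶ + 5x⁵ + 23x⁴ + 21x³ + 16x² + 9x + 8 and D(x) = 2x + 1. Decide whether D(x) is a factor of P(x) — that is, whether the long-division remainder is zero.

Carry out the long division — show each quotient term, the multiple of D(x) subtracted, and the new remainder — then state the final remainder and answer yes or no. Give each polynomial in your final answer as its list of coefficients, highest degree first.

R = [6], so D(x) is not a factor of P(x). no

Step 1: lead(−10x⁶ + 5x⁵ + 23x⁴ + 21x³ + 16x² + 9x + 8) ÷ lead(D) = −10x⁶ ÷ 2x = −5x⁵. Subtract (−5x⁵)·D = −10x⁶ − 5x⁵. Remainder: 10x⁵ + 23x⁴ + 21x³ + 16x² + 9x + 8.
Step 2: lead(10x⁵ + 23x⁴ + 21x³ + 16x² + 9x + 8) ÷ lead(D) = 10x⁵ ÷ 2x = 5x⁴. Subtract (5x⁴)·D = 10x⁵ + 5x⁴. Remainder: 18x⁴ + 21x³ + 16x² + 9x + 8.
Step 3: lead(18x⁴ + 21x³ + 16x² + 9x + 8) ÷ lead(D) = 18x⁴ ÷ 2x = 9x³. Subtract (9x³)·D = 18x⁴ + 9x³. Remainder: 12x³ + 16x² + 9x + 8.
Step 4: lead(12x³ + 16x² + 9x + 8) ÷ lead(D) = 12x³ ÷ 2x = 6x². Subtract (6x²)·D = 12x³ + 6x². Remainder: 10x² + 9x + 8.
Step 5: lead(10x² + 9x + 8) ÷ lead(D) = 10x² ÷ 2x = 5x. Subtract (5x)·D = 10x² + 5x. Remainder: 4x + 8.
Step 6: lead(4x + 8) ÷ lead(D) = 4x ÷ 2x = 2. Subtract (2)·D = 4x + 2. Remainder: 6.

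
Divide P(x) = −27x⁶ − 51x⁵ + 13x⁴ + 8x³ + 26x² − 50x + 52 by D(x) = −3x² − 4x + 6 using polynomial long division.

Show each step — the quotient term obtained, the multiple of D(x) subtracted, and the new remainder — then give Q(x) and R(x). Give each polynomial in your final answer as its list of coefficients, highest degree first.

Step 1: lead(−27x⁶ − 51x⁵ + 13x⁴ + 8x³ + 26x² − 50x + 52) ÷ lead(D) = −27x⁶ ÷ −3x² = 9x⁴. Subtract (9x⁴)·D = −27x⁶ − 36x⁵ + 54x⁴. Remainder: −15x⁵ − 41x⁴ + 8x³ + 26x² − 50x + 52.
Step 2: lead(−15x⁵ − 41x⁴ + 8x³ + 26x² − 50x + 52) ÷ lead(D) = −15x⁵ ÷ −3x² = 5x³. Subtract (5x³)·D = −15x⁵ − 20x⁴ + 30x³. Remainder: −21x⁴ − 22x³ + 26x² − 50x + 52.
Step 3: lead(−21x⁴ − 22x³ + 26x² − 50x + 52) ÷ lead(D) = −21x⁴ ÷ −3x² = 7x². Subtract (7x²)·D = −21x⁴ − 28x³ + 42x². Remainder: 6x³ − 16x² − 50x + 52.
Step 4: lead(6x³ − 16x² − 50x + 52) ÷ lead(D) = 6x³ ÷ −3x² = −2x. Subtract (−2x)·D = 6x³ + 8x² − 12x. Remainder: −24x² − 38x + 52.
Step 5: lead(−24x² − 38x + 52) ÷ lead(D) = −24x² ÷ −3x² = 8. Subtract (8)·D = −24x² − 32x + 48. Remainder: −6x + 4.

Q = [9, 5, 7, -2, 8]; R = [-6, 4]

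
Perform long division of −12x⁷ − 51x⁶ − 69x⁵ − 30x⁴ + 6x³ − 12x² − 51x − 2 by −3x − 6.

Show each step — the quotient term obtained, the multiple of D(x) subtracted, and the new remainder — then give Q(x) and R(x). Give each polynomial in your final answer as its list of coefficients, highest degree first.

Step 1: lead(−12x⁷ − 51x⁶ − 69x⁵ − 30x⁴ + 6x³ − 12x² − 51x − 2) ÷ lead(D) = −12x⁷ ÷ −3x = 4x⁶. Subtract (4x⁶)·D = −12x⁷ − 24x⁶. Remainder: −27x⁶ − 69x⁵ − 30x⁴ + 6x³ − 12x² − 51x − 2.
Step 2: lead(−27x⁶ − 69x⁵ − 30x⁴ + 6x³ − 12x² − 51x − 2) ÷ lead(D) = −27x⁶ ÷ −3x = 9x⁵. Subtract (9x⁵)·D = −27x⁶ − 54x⁵. Remainder: −15x⁵ − 30x⁴ + 6x³ − 12x² − 51x − 2.
Step 3: lead(−15x⁵ − 30x⁴ + 6x³ − 12x² − 51x − 2) ÷ lead(D) = −15x⁵ ÷ −3x = 5x⁴. Subtract (5x⁴)·D = −15x⁵ − 30x⁴. Remainder: 6x³ − 12x² − 51x − 2.
Step 4: lead(6x³ − 12x² − 51x − 2) ÷ lead(D) = 6x³ ÷ −3x = −2x². Subtract (−2x²)·D = 6x³ + 12x². Remainder: −24x² − 51x − 2.
Step 5: lead(−24x² − 51x − 2) ÷ lead(D) = −24x² ÷ −3x = 8x. Subtract (8x)·D = −24x² − 48x. Remainder: −3x − 2.
Step 6: lead(−3x − 2) ÷ lead(D) = −3x ÷ −3x = 1. Subtract (1)·D = −3x − 6. Remainder: 4.

Q = [4, 9, 5, 0, -2, 8, 1]; R = [4]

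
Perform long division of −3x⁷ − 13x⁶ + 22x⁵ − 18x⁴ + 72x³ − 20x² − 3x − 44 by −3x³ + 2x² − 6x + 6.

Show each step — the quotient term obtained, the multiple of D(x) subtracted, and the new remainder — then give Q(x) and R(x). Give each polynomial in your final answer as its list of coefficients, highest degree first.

Step 1: lead(−3x⁷ − 13x⁶ + 22x⁵ − 18x⁴ + 72x³ − 20x² − 3x − 44) ÷ lead(D) = −3x⁷ ÷ −3x³ = x⁴. Subtract (x⁴)·D = −3x⁷ + 2x⁶ − 6x⁵ + 6x⁴. Remainder: −15x⁶ + 28x⁵ − 24x⁴ + 72x³ − 20x² − 3x − 44.
Step 2: lead(−15x⁶ + 28x⁵ − 24x⁴ + 72x³ − 20x² − 3x − 44) ÷ lead(D) = −15x⁶ ÷ −3x³ = 5x³. Subtract (5x³)·D = −15x⁶ + 10x⁵ − 30x⁴ + 30x³. Remainder: 18x⁵ + 6x⁴ + 42x³ − 20x² − 3x − 44.
Step 3: lead(18x⁵ + 6x⁴ + 42x³ − 20x² − 3x − 44) ÷ lead(D) = 18x⁵ ÷ −3x³ = −6x². Subtract (−6x²)·D = 18x⁵ − 12x⁴ + 36x³ − 36x². Remainder: 18x⁴ + 6x³ + 16x² − 3x − 44.
Step 4: lead(18x⁴ + 6x³ + 16x² − 3x − 44) ÷ lead(D) = 18x⁴ ÷ −3x³ = −6x. Subtract (−6x)·D = 18x⁴ − 12x³ + 36x² − 36x. Remainder: 18x³ − 20x² + 33x − 44.
Step 5: lead(18x³ − 20x² + 33x − 44) ÷ lead(D) = 18x³ ÷ −3x³ = −6. Subtract (−6)·D = 18x³ − 12x² + 36x − 36. Remainder: −8x² − 3x − 8.

Q = [1, 5, -6, -6, -6]; R = [-8, -3, -8]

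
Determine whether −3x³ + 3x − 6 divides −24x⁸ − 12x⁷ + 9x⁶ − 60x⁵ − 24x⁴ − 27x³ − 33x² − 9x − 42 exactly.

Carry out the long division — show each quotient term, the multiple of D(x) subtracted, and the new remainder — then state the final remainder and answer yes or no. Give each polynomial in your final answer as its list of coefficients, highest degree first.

R = [0], so D(x) is a factor of P(x). yes

Step 1: lead(−24x⁸ − 12x⁷ + 9x⁶ − 60x⁵ − 24x⁴ − 27x³ − 33x² − 9x − 42) ÷ lead(D) = −24x⁸ ÷ −3x³ = 8x⁵. Subtract (8x⁵)·D = −24x⁸ + 24x⁶ − 48x⁵. Remainder: −12x⁷ − 15x⁶ − 12x⁵ − 24x⁴ − 27x³ − 33x² − 9x − 42.
Step 2: lead(−12x⁷ − 15x⁶ − 12x⁵ − 24x⁴ − 27x³ − 33x² − 9x − 42) ÷ lead(D) = −12x⁷ ÷ −3x³ = 4x⁴. Subtract (4x⁴)·D = −12x⁷ + 12x⁵ − 24x⁴. Remainder: −15x⁶ − 24x⁵ − 27x³ − 33x² − 9x − 42.
Step 3: lead(−15x⁶ − 24x⁵ − 27x³ − 33x² − 9x − 42) ÷ lead(D) = −15x⁶ ÷ −3x³ = 5x³. Subtract (5x³)·D = −15x⁶ + 15x⁴ − 30x³. Remainder: −24x⁵ − 15x⁴ + 3x³ − 33x² − 9x − 42.
Step 4: lead(−24x⁵ − 15x⁴ + 3x³ − 33x² − 9x − 42) ÷ lead(D) = −24x⁵ ÷ −3x³ = 8x². Subtract (8x²)·D = −24x⁵ + 24x³ − 48x². Remainder: −15x⁴ − 21x³ + 15x² − 9x − 42.
Step 5: lead(−15x⁴ − 21x³ + 15x² − 9x − 42) ÷ lead(D) = −15x⁴ ÷ −3x³ = 5x. Subtract (5x)·D = −15x⁴ + 15x² − 30x. Remainder: −21x³ + 21x − 42.
Step 6: lead(−21x³ + 21x − 42) ÷ lead(D) = −21x³ ÷ −3x³ = 7. Subtract (7)·D = −21x³ + 21x − 42. Remainder: 0.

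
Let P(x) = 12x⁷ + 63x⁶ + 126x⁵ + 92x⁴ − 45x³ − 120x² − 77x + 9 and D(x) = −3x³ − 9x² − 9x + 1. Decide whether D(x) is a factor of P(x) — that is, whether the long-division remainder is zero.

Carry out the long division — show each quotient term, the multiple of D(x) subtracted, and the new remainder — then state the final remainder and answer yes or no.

R(x) = 0, so D(x) is a factor of P(x). yes

Step 1: lead(12x⁷ + 63x⁶ + 126x⁵ + 92x⁴ − 45x³ − 120x² − 77x + 9) ÷ lead(D) = 12x⁷ ÷ −3x³ = −4x⁴. Subtract (−4x⁴)·D = 12x⁷ + 36x⁶ + 36x⁵ − 4x⁴. Remainder: 27x⁶ + 90x⁵ + 96x⁴ − 45x³ − 120x² − 77x + 9.
Step 2: lead(27x⁶ + 90x⁵ + 96x⁴ − 45x³ − 120x² − 77x + 9) ÷ lead(D) = 27x⁶ ÷ −3x³ = −9x³. Subtract (−9x³)·D = 27x⁶ + 81x⁵ + 81x⁴ − 9x³. Remainder: 9x⁵ + 15x⁴ − 36x³ − 120x² − 77x + 9.
Step 3: lead(9x⁵ + 15x⁴ − 36x³ − 120x² − 77x + 9) ÷ lead(D) = 9x⁵ ÷ −3x³ = −3x². Subtract (−3x²)·D = 9x⁵ + 27x⁴ + 27x³ − 3x². Remainder: −12x⁴ − 63x³ − 117x² − 77x + 9.
Step 4: lead(−12x⁴ − 63x³ − 117x² − 77x + 9) ÷ lead(D) = −12x⁴ ÷ −3x³ = 4x. Subtract (4x)·D = −12x⁴ − 36x³ − 36x² + 4x. Remainder: −27x³ − 81x² − 81x + 9.
Step 5: lead(−27x³ − 81x² − 81x + 9) ÷ lead(D) = −27x³ ÷ −3x³ = 9. Subtract (9)·D = −27x³ − 81x² − 81x + 9. Remainder: 0.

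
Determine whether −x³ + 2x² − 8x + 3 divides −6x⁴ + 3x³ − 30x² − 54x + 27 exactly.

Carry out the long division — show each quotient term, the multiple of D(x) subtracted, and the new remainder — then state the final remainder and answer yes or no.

R(x) = 0, so D(x) is a factor of P(x). yes

Step 1: lead(−6x⁴ + 3x³ − 30x² − 54x + 27) ÷ lead(D) = −6x⁴ ÷ −x³ = 6x. Subtract (6x)·D = −6x⁴ + 12x³ − 48x² + 18x. Remainder: −9x³ + 18x² − 72x + 27.
Step 2: lead(−9x³ + 18x² − 72x + 27) ÷ lead(D) = −9x³ ÷ −x³ = 9. Subtract (9)·D = −9x³ + 18x² − 72x + 27. Remainder: 0.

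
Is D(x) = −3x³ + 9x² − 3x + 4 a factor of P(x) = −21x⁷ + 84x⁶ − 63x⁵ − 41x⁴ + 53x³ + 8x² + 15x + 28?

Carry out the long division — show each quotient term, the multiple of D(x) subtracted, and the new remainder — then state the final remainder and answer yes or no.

Step 1: lead(−21x⁷ + 84x⁶ − 63x⁵ − 41x⁴ + 53x³ + 8x² + 15x + 28) ÷ lead(D) = −21x⁷ ÷ −3x³ = 7x⁴. Subtract (7x⁴)·D = −21x⁷ + 63x⁶ − 21x⁵ + 28x⁴. Remainder: 21x⁶ − 42x⁵ − 69x⁴ + 53x³ + 8x² + 15x + 28.
Step 2: lead(21x⁶ − 42x⁵ − 69x⁴ + 53x³ + 8x² + 15x + 28) ÷ lead(D) = 21x⁶ ÷ −3x³ = −7x³. Subtract (−7x³)·D = 21x⁶ − 63x⁵ + 21x⁴ − 28x³. Remainder: 21x⁵ − 90x⁴ + 81x³ + 8x² + 15x + 28.
Step 3: lead(21x⁵ − 90x⁴ + 81x³ + 8x² + 15x + 28) ÷ lead(D) = 21x⁵ ÷ −3x³ = −7x². Subtract (−7x²)·D = 21x⁵ − 63x⁴ + 21x³ − 28x². Remainder: −27x⁴ + 60x³ + 36x² + 15x + 28.
Step 4: lead(−27x⁴ + 60x³ + 36x² + 15x + 28) ÷ lead(D) = −27x⁴ ÷ −3x³ = 9x. Subtract (9x)·D = −27x⁴ + 81x³ − 27x² + 36x. Remainder: −21x³ + 63x² − 21x + 28.
Step 5: lead(−21x³ + 63x² − 21x + 28) ÷ lead(D) = −21x³ ÷ −3x³ = 7. Subtract (7)·D = −21x³ + 63x² − 21x + 28. Remainder: 0.

R(x) = 0, so D(x) is a factor of P(x). yes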